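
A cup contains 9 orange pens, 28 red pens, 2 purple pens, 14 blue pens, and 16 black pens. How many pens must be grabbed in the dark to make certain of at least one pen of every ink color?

68

The hardest ink color to obtain is purple: we could draw every other pen first — 69 − 2 = 67 pens — without a single purple one.
The next draw must be purple, so 67 + 1 = 68.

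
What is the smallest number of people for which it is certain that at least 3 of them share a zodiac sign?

25

There are 12 zodiac signs acting as pigeonholes.
With 12 × 2 = 24 people we could place exactly 2 in each, with no class reaching 3.
One more forces some class to hold 3, so 24 + 1 = 25.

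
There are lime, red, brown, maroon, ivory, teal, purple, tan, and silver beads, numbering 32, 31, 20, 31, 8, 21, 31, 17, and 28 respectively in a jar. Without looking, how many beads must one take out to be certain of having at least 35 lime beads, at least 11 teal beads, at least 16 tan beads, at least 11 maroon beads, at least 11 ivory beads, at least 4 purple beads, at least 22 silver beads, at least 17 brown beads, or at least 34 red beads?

The worst case stops just short of every target: all 32 lime, all 31 red, 16 brown, 10 maroon, all 8 ivory, 10 teal, 3 purple, 15 tan, 21 silver — 32 + 31 + 16 + 10 + 8 + 10 + 3 + 15 + 21 = 146 beads.
One more bead must push some color to its target, so 146 + 1 = 147.

147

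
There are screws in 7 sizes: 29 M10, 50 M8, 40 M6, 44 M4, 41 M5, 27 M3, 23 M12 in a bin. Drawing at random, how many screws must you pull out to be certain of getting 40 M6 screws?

254

The worst case draws every non-M6 screw first: 29 + 50 + 44 + 41 + 27 + 23 = 214.
The next 40 draws are then forced to be M6, giving 214 + 40 = 254.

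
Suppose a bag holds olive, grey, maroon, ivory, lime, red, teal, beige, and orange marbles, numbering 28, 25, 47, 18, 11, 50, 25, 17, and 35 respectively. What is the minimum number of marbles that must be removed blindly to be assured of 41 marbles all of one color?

In the worst case we take at most 40 of each color, but all 28 olive, all 25 grey, all 18 ivory, all 11 lime, all 25 teal, all 17 beige, and all 35 orange (fewer than 40), giving 28 + 25 + 40 + 18 + 11 + 40 + 25 + 17 + 35 = 239.
One more marble then forces some color to 41, so 239 + 1 = 240.

240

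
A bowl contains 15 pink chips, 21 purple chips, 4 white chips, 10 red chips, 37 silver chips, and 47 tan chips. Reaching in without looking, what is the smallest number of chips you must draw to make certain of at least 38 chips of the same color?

In the worst case we take at most 37 of each color, but all 15 pink, all 21 purple, all 4 white, and all 10 red (fewer than 37), giving 15 + 21 + 4 + 10 + 37 + 37 = 124.
One more chip then forces some color to 38, so 124 + 1 = 125.

125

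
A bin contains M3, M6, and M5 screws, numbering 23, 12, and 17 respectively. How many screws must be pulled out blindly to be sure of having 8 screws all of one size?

The worst case takes 7 screws of each size without reaching 8 of any: 3 × 7 = 21.
The next screw must bring some size to 8, so 21 + 1 = 22.

22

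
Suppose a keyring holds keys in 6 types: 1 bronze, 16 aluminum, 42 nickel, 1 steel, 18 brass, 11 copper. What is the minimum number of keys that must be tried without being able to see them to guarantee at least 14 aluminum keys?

The worst case draws every non-aluminum key first: 1 + 42 + 1 + 18 + 11 = 73.
The next 14 draws are then forced to be aluminum, giving 73 + 14 = 87.

87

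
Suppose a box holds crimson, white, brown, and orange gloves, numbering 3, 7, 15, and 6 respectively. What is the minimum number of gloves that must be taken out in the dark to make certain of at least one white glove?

To avoid white gloves as long as possible, exhaust the other 3 colors first.
The worst case draws every non-white glove first: 3 + 15 + 6 = 24.
The next draw is then forced to be white, giving 24 + 1 = 25.

25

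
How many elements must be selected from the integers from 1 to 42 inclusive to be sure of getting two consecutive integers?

Partition {1, …, 42} into 21 pairs: {1,2}, {3,4}, …, {41,42}.
Choosing 21 integers — say the 21 even numbers 2, 4, …, 42 — takes one from each pair and avoids the property.
Choosing 22 forces two into the same pair by pigeonhole, and those are consecutive. So 22.

22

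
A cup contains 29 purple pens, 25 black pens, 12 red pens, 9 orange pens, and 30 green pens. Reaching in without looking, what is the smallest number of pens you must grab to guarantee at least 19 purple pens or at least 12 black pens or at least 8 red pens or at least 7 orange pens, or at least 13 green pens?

The worst case stops just short of every target: 18 purple, 11 black, 7 red, 6 orange, 12 green — 18 + 11 + 7 + 6 + 12 = 54 pens.
One more pen must push some ink color to its target, so 54 + 1 = 55.

55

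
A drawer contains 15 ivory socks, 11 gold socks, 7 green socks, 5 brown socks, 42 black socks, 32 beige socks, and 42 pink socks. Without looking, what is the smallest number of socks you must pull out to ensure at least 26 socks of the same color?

In the worst case we take at most 25 of each color, but all 15 ivory, all 11 gold, all 7 green, and all 5 brown (fewer than 25), giving 15 + 11 + 7 + 5 + 25 + 25 + 25 = 113.
One more sock then forces some color to 26, so 113 + 1 = 114.

114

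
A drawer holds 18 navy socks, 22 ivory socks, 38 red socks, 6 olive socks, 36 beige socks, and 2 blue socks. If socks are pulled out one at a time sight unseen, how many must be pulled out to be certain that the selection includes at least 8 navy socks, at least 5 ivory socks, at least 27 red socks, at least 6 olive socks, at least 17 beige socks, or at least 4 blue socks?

The worst case stops just short of every target: 7 navy, 4 ivory, 26 red, 5 olive, 16 beige, all 2 blue — 7 + 4 + 26 + 5 + 16 + 2 = 60 socks.
One more sock must push some color to its target, so 60 + 1 = 61.

61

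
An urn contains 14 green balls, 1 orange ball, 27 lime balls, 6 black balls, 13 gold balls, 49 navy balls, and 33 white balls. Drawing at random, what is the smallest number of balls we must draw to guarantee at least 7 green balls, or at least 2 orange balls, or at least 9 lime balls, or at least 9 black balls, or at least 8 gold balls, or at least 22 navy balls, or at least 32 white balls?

81

The worst case stops just short of every target: 6 green, 1 orange, 8 lime, all 6 black, 7 gold, 21 navy, 31 white — 6 + 1 + 8 + 6 + 7 + 21 + 31 = 80 balls.
One more ball must push some color to its target, so 80 + 1 = 81.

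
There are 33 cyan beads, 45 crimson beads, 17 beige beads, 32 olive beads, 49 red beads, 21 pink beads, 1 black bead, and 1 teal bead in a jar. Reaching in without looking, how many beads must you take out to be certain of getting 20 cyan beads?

The worst case draws every non-cyan bead first: 45 + 17 + 32 + 49 + 21 + 1 + 1 = 166.
The next 20 draws are then forced to be cyan, giving 166 + 20 = 186.

186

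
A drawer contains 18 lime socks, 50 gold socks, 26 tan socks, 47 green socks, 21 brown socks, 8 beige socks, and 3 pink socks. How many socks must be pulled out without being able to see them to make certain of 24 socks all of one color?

Treat the 7 colors as pigeonholes.
In the worst case we take at most 23 of each color, but all 18 lime, all 21 brown, all 8 beige, and all 3 pink (fewer than 23), giving 18 + 23 + 23 + 23 + 21 + 8 + 3 = 119.
One more sock then forces some color to 24, so 119 + 1 = 120.

120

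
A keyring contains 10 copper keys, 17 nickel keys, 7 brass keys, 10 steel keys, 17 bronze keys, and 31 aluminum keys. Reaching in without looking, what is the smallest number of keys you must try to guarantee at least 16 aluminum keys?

77

The worst case draws every non-aluminum key first: 10 + 17 + 7 + 10 + 17 = 61.
The next 16 draws are then forced to be aluminum, giving 61 + 16 = 77.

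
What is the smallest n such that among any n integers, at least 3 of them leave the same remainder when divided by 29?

There are 29 residue classes modulo 29 acting as pigeonholes.
With 29 × 2 = 58 integers we could place exactly 2 in each, with no class reaching 3.
One more forces some class to hold 3, so 58 + 1 = 59.

59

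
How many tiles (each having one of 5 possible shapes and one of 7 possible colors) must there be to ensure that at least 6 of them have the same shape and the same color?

176

There are 5 × 7 = 35 (shape, color) combinations acting as pigeonholes.
With 35 × 5 = 175 tiles we could place exactly 5 in each, with no (shape, color) pair reaching 6.
One more forces some (shape, color) pair to hold 6, so 175 + 1 = 176.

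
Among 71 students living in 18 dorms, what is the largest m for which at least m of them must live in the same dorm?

The 71 students fall into 18 dorms.
If each of the 18 dorms held at most 3, the total would be at most 18 × 3 = 54 < 71, a contradiction.
So at least one holds ⌈71/18⌉ = 4.

4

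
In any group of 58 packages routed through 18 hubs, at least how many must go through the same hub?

4

The 58 packages fall into 18 hubs.
If each of the 18 hubs held at most 3, the total would be at most 18 × 3 = 54 < 58, a contradiction.
So at least one holds ⌈58/18⌉ = 4.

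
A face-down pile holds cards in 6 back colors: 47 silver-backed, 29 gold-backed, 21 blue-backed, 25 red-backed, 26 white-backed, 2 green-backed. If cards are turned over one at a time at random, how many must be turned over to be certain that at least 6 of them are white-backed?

130

The worst case draws every non-white-backed card first: 47 + 29 + 21 + 25 + 2 = 124.
The next 6 draws are then forced to be white-backed, giving 124 + 6 = 130.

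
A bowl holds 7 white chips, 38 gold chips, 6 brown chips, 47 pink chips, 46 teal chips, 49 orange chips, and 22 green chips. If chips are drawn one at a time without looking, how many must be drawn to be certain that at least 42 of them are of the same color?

In the worst case we take at most 41 of each color, but all 7 white, all 38 gold, all 6 brown, and all 22 green (fewer than 41), giving 7 + 38 + 6 + 41 + 41 + 41 + 22 = 196.
One more chip then forces some color to 42, so 196 + 1 = 197.

197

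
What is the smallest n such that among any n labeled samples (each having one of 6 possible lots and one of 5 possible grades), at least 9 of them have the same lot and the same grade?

There are 6 × 5 = 30 (lot, grade) combinations acting as pigeonholes.
With 30 × 8 = 240 labeled samples we could place exactly 8 in each, with no (lot, grade) pair reaching 9.
One more forces some (lot, grade) pair to hold 9, so 240 + 1 = 241.

241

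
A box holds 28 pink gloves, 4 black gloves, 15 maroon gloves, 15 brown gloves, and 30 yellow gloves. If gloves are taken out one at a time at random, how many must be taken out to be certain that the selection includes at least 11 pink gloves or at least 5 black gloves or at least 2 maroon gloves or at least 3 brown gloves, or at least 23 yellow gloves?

40

The worst case stops just short of every target: 10 pink, 4 black, 1 maroon, 2 brown, 22 yellow — 10 + 4 + 1 + 2 + 22 = 39 gloves.
One more glove must push some color to its target, so 39 + 1 = 40.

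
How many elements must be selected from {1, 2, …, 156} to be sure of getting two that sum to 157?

Partition {1, …, 156} into 78 pairs: {1,156}, {2,155}, …, {78,79}.
Choosing 78 integers — say the integers 1 through 78 — takes one from each pair and avoids the property.
Choosing 79 forces two into the same pair by pigeonhole, and those sum to 157. So 79.

79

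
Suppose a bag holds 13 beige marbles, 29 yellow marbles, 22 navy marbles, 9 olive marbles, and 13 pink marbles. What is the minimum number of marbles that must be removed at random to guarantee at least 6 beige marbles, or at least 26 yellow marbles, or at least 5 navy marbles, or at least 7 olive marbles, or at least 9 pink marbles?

The worst case stops just short of every target: 5 beige, 25 yellow, 4 navy, 6 olive, 8 pink — 5 + 25 + 4 + 6 + 8 = 48 marbles.
One more marble must push some color to its target, so 48 + 1 = 49.

49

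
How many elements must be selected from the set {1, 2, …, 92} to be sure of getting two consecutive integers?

47

Partition {1, …, 92} into 46 pairs: {1,2}, {3,4}, …, {91,92}.
Choosing 46 integers — say the 46 even numbers 2, 4, …, 92 — takes one from each pair and avoids the property.
Choosing 47 forces two into the same pair by pigeonhole, and those are consecutive. So 47.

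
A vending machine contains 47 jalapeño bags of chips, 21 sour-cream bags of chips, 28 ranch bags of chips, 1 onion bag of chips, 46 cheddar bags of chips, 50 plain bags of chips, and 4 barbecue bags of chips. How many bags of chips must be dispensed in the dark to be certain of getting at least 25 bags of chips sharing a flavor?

In the worst case we take at most 24 of each flavor, but all 21 sour-cream, all 1 onion, and all 4 barbecue (fewer than 24), giving 24 + 21 + 24 + 1 + 24 + 24 + 4 = 122.
One more bag of chips then forces some flavor to 25, so 122 + 1 = 123.

123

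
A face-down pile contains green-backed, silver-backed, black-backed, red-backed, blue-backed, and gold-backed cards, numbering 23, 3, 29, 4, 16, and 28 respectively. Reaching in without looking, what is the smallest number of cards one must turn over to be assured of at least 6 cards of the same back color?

28

Treat the 6 back colors as pigeonholes.
In the worst case we take at most 5 of each back color, but all 3 silver-backed and all 4 red-backed (fewer than 5), giving 5 + 3 + 5 + 4 + 5 + 5 = 27.
One more card then forces some back color to 6, so 27 + 1 = 28.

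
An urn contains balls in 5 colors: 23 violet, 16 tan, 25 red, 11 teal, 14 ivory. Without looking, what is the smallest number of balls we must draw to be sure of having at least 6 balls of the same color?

Treat the 5 colors as pigeonholes.
The worst case takes 5 balls of each color without reaching 6 of any: 5 × 5 = 25.
The next ball must bring some color to 6, so 25 + 1 = 26.

26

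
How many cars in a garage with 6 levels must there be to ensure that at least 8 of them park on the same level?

43

There are 6 levels acting as pigeonholes.
With 6 × 7 = 42 cars we could place exactly 7 in each, with no class reaching 8.
One more forces some class to hold 8, so 42 + 1 = 43.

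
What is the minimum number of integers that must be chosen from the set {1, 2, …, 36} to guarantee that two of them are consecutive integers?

19

Partition {1, …, 36} into 18 pairs: {1,2}, {3,4}, …, {35,36}.
Choosing 18 integers — say the 18 even numbers 2, 4, …, 36 — takes one from each pair and avoids the property.
Choosing 19 forces two into the same pair by pigeonhole, and those are consecutive. So 19.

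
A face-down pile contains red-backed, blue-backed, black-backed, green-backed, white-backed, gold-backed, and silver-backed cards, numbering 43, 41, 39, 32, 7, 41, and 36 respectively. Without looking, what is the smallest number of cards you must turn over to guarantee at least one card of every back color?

The hardest back color to obtain is white-backed: we could draw every other card first — 239 − 7 = 232 cards — without a single white-backed one.
The next draw must be white-backed, so 232 + 1 = 233.

233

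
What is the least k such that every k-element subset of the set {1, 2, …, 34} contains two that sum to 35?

18

Partition {1, …, 34} into 17 pairs: {1,34}, {2,33}, …, {17,18}.
Choosing 17 integers — say the integers 1 through 17 — takes one from each pair and avoids the property.
Choosing 18 forces two into the same pair by pigeonhole, and those sum to 35. So 18.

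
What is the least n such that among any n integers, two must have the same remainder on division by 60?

61

Two integers differ by a multiple of 60 exactly when they share a remainder mod 60.
There are 60 residue classes mod 60, so 60 integers can all lie in distinct classes.
One more integer must repeat a residue, giving a difference divisible by 60. So n = 60 + 1 = 61.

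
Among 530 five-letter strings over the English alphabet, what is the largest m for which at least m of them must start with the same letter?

21

There are 26 possible first letters, which serve as the pigeonholes.
If each of the 26 possible first letters held at most 20, the total would be at most 26 × 20 = 520 < 530, a contradiction.
So at least one holds ⌈530/26⌉ = 21.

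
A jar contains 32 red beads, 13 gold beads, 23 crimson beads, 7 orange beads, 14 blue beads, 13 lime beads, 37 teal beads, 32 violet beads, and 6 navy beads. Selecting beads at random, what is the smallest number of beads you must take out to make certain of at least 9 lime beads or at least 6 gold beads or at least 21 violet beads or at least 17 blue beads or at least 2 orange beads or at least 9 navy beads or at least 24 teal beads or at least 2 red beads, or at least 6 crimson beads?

84

The worst case stops just short of every target: 1 red, 5 gold, 5 crimson, 1 orange, all 14 blue, 8 lime, 23 teal, 20 violet, all 6 navy — 1 + 5 + 5 + 1 + 14 + 8 + 23 + 20 + 6 = 83 beads.
One more bead must push some color to its target, so 83 + 1 = 84.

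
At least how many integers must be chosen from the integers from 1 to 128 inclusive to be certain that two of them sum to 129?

Partition {1, …, 128} into 64 pairs: {1,128}, {2,127}, …, {64,65}.
Choosing 64 integers — say the integers 1 through 64 — takes one from each pair and avoids the property.
Choosing 65 forces two into the same pair by pigeonhole, and those sum to 129. So 65.

65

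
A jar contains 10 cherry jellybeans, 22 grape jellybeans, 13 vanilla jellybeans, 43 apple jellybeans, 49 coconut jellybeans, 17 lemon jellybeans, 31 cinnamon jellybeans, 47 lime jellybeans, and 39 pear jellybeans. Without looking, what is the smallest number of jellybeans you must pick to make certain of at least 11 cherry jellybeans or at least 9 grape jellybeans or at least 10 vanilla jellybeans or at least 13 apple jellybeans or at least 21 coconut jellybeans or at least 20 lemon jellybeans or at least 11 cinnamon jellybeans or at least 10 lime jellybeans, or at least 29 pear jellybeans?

The worst case stops just short of every target: 10 cherry, 8 grape, 9 vanilla, 12 apple, 20 coconut, all 17 lemon, 10 cinnamon, 9 lime, 28 pear — 10 + 8 + 9 + 12 + 20 + 17 + 10 + 9 + 28 = 123 jellybeans.
One more jellybean must push some flavor to its target, so 123 + 1 = 124.

124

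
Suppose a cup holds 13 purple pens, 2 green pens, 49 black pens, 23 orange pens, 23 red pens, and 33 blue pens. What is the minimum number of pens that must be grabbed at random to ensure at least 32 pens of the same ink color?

124

In the worst case we take at most 31 of each ink color, but all 13 purple, all 2 green, all 23 orange, and all 23 red (fewer than 31), giving 13 + 2 + 31 + 23 + 23 + 31 = 123.
One more pen then forces some ink color to 32, so 123 + 1 = 124.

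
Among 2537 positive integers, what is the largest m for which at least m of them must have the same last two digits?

There are 100 possible two-digit endings, which serve as the pigeonholes.
If each of the 100 possible two-digit endings held at most 25, the total would be at most 100 × 25 = 2500 < 2537, a contradiction.
So at least one holds ⌈2537/100⌉ = 26.

26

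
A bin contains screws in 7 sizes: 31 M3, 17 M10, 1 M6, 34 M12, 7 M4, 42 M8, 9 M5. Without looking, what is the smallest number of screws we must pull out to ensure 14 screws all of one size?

70

Treat the 7 sizes as pigeonholes.
In the worst case we take at most 13 of each size, but all 1 M6, all 7 M4, and all 9 M5 (fewer than 13), giving 13 + 13 + 1 + 13 + 7 + 13 + 9 = 69.
One more screw then forces some size to 14, so 69 + 1 = 70.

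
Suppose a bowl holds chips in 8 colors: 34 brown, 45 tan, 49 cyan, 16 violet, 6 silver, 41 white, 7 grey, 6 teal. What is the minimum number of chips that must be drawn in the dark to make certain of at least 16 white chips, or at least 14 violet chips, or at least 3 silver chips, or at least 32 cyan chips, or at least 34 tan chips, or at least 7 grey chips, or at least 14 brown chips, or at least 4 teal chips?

117

The worst case stops just short of every target: 13 brown, 33 tan, 31 cyan, 13 violet, 2 silver, 15 white, 6 grey, 3 teal — 13 + 33 + 31 + 13 + 2 + 15 + 6 + 3 = 116 chips.
One more chip must push some color to its target, so 116 + 1 = 117.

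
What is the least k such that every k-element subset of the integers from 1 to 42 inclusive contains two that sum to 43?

Partition {1, …, 42} into 21 pairs: {1,42}, {2,41}, …, {21,22}.
Choosing 21 integers — say the integers 1 through 21 — takes one from each pair and avoids the property.
Choosing 22 forces two into the same pair by pigeonhole, and those sum to 43. So 22.

22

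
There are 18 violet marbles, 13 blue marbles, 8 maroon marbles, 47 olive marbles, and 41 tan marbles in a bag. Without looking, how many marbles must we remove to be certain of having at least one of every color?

The hardest color to obtain is maroon: we could draw every other marble first — 127 − 8 = 119 marbles — without a single maroon one.
The next draw must be maroon, so 119 + 1 = 120.

120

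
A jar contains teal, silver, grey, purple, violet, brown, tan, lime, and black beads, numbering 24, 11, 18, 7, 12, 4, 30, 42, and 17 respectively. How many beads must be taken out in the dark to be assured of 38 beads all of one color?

161

In the worst case we take at most 37 of each color, but all 24 teal, all 11 silver, all 18 grey, all 7 purple, all 12 violet, all 4 brown, all 30 tan, and all 17 black (fewer than 37), giving 24 + 11 + 18 + 7 + 12 + 4 + 30 + 37 + 17 = 160.
One more bead then forces some color to 38, so 160 + 1 = 161.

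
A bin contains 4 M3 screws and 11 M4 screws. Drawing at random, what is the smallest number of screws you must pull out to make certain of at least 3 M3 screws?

14

To avoid M3 screws as long as possible, exhaust the other 1 size first.
The worst case draws every non-M3 screw first: 11.
The next 3 draws are then forced to be M3, giving 11 + 3 = 14.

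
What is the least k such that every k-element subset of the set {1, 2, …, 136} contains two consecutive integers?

69

Partition {1, …, 136} into 68 pairs: {1,2}, {3,4}, …, {135,136}.
Choosing 68 integers — say the 68 even numbers 2, 4, …, 136 — takes one from each pair and avoids the property.
Choosing 69 forces two into the same pair by pigeonhole, and those are consecutive. So 69.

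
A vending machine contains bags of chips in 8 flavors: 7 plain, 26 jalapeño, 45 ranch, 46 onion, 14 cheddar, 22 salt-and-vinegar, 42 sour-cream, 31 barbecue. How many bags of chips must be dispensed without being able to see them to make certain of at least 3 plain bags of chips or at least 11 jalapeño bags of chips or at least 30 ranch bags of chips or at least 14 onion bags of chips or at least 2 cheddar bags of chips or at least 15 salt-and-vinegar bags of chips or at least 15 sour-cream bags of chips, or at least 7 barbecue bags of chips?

The worst case stops just short of every target: 2 plain, 10 jalapeño, 29 ranch, 13 onion, 1 cheddar, 14 salt-and-vinegar, 14 sour-cream, 6 barbecue — 2 + 10 + 29 + 13 + 1 + 14 + 14 + 6 = 89 bags of chips.
One more bag of chips must push some flavor to its target, so 89 + 1 = 90.

90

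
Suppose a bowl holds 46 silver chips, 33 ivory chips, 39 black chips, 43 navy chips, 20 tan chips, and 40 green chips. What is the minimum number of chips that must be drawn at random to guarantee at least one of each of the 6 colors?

202

The hardest color to obtain is tan: we could draw every other chip first — 221 − 20 = 201 chips — without a single tan one.
The next draw must be tan, so 201 + 1 = 202.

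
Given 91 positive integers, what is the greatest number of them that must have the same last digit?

There are 10 possible last digits, which serve as the pigeonholes.
If each of the 10 possible last digits held at most 9, the total would be at most 10 × 9 = 90 < 91, a contradiction.
So at least one holds ⌈91/10⌉ = 10.

10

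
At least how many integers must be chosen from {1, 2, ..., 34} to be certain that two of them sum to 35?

18

Partition {1, …, 34} into 17 pairs: {1,34}, {2,33}, …, {17,18}.
Choosing 17 integers — say the integers 1 through 17 — takes one from each pair and avoids the property.
Choosing 18 forces two into the same pair by pigeonhole, and those sum to 35. So 18.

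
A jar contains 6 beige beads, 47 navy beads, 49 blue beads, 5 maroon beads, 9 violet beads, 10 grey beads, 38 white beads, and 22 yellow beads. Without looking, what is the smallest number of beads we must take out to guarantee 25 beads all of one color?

125

In the worst case we take at most 24 of each color, but all 6 beige, all 5 maroon, all 9 violet, all 10 grey, and all 22 yellow (fewer than 24), giving 6 + 24 + 24 + 5 + 9 + 10 + 24 + 22 = 124.
One more bead then forces some color to 25, so 124 + 1 = 125.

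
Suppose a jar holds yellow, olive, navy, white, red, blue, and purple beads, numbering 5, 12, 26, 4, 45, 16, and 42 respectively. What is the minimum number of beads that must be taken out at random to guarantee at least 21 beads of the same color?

98

In the worst case we take at most 20 of each color, but all 5 yellow, all 12 olive, all 4 white, and all 16 blue (fewer than 20), giving 5 + 12 + 20 + 4 + 20 + 16 + 20 = 97.
One more bead then forces some color to 21, so 97 + 1 = 98.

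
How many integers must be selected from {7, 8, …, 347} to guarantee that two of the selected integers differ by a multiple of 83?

Group the integers by remainder mod 83; there are 83 residue classes, each nonempty in this range.
Choosing one from each class (83 integers) avoids any shared remainder.
One more choice must repeat a class, so two differ by a multiple of 83. Hence 83 + 1 = 84.

84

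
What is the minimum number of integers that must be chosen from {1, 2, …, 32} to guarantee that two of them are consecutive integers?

17

Partition {1, …, 32} into 16 pairs: {1,2}, {3,4}, …, {31,32}.
Choosing 16 integers — say the 16 even numbers 2, 4, …, 32 — takes one from each pair and avoids the property.
Choosing 17 forces two into the same pair by pigeonhole, and those are consecutive. So 17.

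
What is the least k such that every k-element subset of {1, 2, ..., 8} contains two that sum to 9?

5

Partition {1, …, 8} into 4 pairs: {1,8}, {2,7}, …, {4,5}.
Choosing 4 integers — say the integers 1 through 4 — takes one from each pair and avoids the property.
Choosing 5 forces two into the same pair by pigeonhole, and those sum to 9. So 5.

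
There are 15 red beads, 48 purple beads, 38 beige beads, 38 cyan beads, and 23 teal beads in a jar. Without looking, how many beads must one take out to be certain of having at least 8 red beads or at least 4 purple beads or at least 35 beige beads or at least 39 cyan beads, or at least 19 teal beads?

101

Each of the 5 colors has its own threshold; avoid all of them simultaneously.
The worst case stops just short of every target: 7 red, 3 purple, 34 beige, 38 cyan, 18 teal — 7 + 3 + 34 + 38 + 18 = 100 beads.
One more bead must push some color to its target, so 100 + 1 = 101.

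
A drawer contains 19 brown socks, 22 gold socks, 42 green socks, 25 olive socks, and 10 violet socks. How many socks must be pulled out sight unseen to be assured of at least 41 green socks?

To avoid green socks as long as possible, exhaust the other 4 colors first.
The worst case draws every non-green sock first: 19 + 22 + 25 + 10 = 76.
The next 41 draws are then forced to be green, giving 76 + 41 = 117.

117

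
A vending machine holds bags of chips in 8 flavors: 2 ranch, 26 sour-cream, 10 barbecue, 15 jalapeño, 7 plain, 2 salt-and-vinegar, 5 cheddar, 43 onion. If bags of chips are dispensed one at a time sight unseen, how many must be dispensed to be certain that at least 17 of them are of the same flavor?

In the worst case we take at most 16 of each flavor, but all 2 ranch, all 10 barbecue, all 15 jalapeño, all 7 plain, all 2 salt-and-vinegar, and all 5 cheddar (fewer than 16), giving 2 + 16 + 10 + 15 + 7 + 2 + 5 + 16 = 73.
One more bag of chips then forces some flavor to 17, so 73 + 1 = 74.

74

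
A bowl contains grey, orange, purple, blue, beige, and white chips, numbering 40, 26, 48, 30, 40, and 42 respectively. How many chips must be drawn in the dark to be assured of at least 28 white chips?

212

The worst case draws every non-white chip first: 40 + 26 + 48 + 30 + 40 = 184.
The next 28 draws are then forced to be white, giving 184 + 28 = 212.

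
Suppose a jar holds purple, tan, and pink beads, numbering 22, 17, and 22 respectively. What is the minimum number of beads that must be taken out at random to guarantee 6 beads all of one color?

16

The worst case takes 5 beads of each color without reaching 6 of any: 3 × 5 = 15.
The next bead must bring some color to 6, so 15 + 1 = 16.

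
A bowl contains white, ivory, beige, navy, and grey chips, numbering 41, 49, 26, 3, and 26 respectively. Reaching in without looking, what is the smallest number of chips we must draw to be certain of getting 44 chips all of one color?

140

Treat the 5 colors as pigeonholes.
In the worst case we take at most 43 of each color, but all 41 white, all 26 beige, all 3 navy, and all 26 grey (fewer than 43), giving 41 + 43 + 26 + 3 + 26 = 139.
One more chip then forces some color to 44, so 139 + 1 = 140.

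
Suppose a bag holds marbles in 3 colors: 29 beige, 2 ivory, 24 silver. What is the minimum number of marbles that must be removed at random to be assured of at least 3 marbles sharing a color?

7

The worst case takes 2 marbles of each color without reaching 3 of any: 3 × 2 = 6.
The next marble must bring some color to 3, so 6 + 1 = 7.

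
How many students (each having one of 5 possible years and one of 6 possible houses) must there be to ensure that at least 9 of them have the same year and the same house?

241

There are 5 × 6 = 30 (year, house) combinations acting as pigeonholes.
With 30 × 8 = 240 students we could place exactly 8 in each, with no (year, house) pair reaching 9.
One more forces some (year, house) pair to hold 9, so 240 + 1 = 241.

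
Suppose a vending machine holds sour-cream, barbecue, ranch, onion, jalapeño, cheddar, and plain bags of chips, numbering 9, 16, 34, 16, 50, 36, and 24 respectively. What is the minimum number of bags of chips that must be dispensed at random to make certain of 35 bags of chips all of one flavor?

168

In the worst case we take at most 34 of each flavor, but all 9 sour-cream, all 16 barbecue, all 16 onion, and all 24 plain (fewer than 34), giving 9 + 16 + 34 + 16 + 34 + 34 + 24 = 167.
One more bag of chips then forces some flavor to 35, so 167 + 1 = 168.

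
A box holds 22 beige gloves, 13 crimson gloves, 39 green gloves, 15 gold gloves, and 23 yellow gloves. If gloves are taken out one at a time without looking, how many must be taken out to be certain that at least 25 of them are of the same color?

Treat the 5 colors as pigeonholes.
In the worst case we take at most 24 of each color, but all 22 beige, all 13 crimson, all 15 gold, and all 23 yellow (fewer than 24), giving 22 + 13 + 24 + 15 + 23 = 97.
One more glove then forces some color to 25, so 97 + 1 = 98.

98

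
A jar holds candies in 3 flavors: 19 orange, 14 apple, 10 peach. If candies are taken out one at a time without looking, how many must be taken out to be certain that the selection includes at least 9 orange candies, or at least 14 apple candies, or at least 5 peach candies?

26

The worst case stops just short of every target: 8 orange, 13 apple, 4 peach — 8 + 13 + 4 = 25 candies.
One more candy must push some flavor to its target, so 25 + 1 = 26.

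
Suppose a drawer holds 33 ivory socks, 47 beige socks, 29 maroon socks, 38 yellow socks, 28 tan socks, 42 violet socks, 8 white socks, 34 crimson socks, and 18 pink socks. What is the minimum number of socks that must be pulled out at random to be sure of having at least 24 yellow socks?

263

The worst case draws every non-yellow sock first: 33 + 47 + 29 + 28 + 42 + 8 + 34 + 18 = 239.
The next 24 draws are then forced to be yellow, giving 239 + 24 = 263.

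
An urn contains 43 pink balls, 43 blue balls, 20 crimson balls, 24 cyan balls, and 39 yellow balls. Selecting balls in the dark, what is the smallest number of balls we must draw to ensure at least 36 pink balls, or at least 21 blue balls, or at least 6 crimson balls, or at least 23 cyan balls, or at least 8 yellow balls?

The worst case stops just short of every target: 35 pink, 20 blue, 5 crimson, 22 cyan, 7 yellow — 35 + 20 + 5 + 22 + 7 = 89 balls.
One more ball must push some color to its target, so 89 + 1 = 90.

90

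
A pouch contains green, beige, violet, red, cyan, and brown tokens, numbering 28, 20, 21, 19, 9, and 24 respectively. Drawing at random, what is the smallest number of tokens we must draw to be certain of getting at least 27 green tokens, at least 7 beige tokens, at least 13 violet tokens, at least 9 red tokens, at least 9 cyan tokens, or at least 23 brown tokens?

83

Each of the 6 colors has its own threshold; avoid all of them simultaneously.
The worst case stops just short of every target: 26 green, 6 beige, 12 violet, 8 red, 8 cyan, 22 brown — 26 + 6 + 12 + 8 + 8 + 22 = 82 tokens.
One more token must push some color to its target, so 82 + 1 = 83.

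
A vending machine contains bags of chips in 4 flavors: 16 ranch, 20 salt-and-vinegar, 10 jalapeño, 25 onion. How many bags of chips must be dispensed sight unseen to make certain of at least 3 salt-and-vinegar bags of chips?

54

To avoid salt-and-vinegar bags of chips as long as possible, exhaust the other 3 flavors first.
The worst case draws every non-salt-and-vinegar bag of chips first: 16 + 10 + 25 = 51.
The next 3 draws are then forced to be salt-and-vinegar, giving 51 + 3 = 54.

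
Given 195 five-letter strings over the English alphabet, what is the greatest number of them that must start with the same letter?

If each of the 26 possible first letters held at most 7, the total would be at most 26 × 7 = 182 < 195, a contradiction.
So at least one holds ⌈195/26⌉ = 8.

8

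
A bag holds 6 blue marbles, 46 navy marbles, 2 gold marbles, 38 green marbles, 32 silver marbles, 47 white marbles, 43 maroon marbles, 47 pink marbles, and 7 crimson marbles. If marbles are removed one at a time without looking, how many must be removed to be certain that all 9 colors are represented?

The hardest color to obtain is gold: we could draw every other marble first — 268 − 2 = 266 marbles — without a single gold one.
The next draw must be gold, so 266 + 1 = 267.

267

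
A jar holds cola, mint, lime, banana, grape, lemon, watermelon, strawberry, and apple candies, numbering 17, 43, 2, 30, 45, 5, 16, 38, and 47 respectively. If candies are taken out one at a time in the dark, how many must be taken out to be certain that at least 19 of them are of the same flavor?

131

Treat the 9 flavors as pigeonholes.
In the worst case we take at most 18 of each flavor, but all 17 cola, all 2 lime, all 5 lemon, and all 16 watermelon (fewer than 18), giving 17 + 18 + 2 + 18 + 18 + 5 + 16 + 18 + 18 = 130.
One more candy then forces some flavor to 19, so 130 + 1 = 131.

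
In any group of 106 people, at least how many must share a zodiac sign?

There are 12 zodiac signs, which serve as the pigeonholes.
If each of the 12 zodiac signs held at most 8, the total would be at most 12 × 8 = 96 < 106, a contradiction.
So at least one holds ⌈106/12⌉ = 9.

9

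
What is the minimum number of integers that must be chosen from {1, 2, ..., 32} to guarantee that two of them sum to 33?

17

Partition {1, …, 32} into 16 pairs: {1,32}, {2,31}, …, {16,17}.
Choosing 16 integers — say the integers 1 through 16 — takes one from each pair and avoids the property.
Choosing 17 forces two into the same pair by pigeonhole, and those sum to 33. So 17.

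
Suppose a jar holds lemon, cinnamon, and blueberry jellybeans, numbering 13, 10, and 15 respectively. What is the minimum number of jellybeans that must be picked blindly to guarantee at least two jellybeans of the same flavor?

4

The worst case takes 1 jellybean of each flavor without reaching 2 of any: 3 × 1 = 3.
The next jellybean must bring some flavor to 2, so 3 + 1 = 4.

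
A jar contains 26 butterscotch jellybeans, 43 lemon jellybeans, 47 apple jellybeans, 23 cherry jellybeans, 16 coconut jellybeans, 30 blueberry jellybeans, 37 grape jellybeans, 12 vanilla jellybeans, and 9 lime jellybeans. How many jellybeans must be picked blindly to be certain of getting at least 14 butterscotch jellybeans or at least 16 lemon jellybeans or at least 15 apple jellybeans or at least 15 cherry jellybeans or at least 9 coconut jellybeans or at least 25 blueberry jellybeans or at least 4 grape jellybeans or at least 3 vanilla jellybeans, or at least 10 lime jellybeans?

103

Each of the 9 flavors has its own threshold; avoid all of them simultaneously.
The worst case stops just short of every target: 13 butterscotch, 15 lemon, 14 apple, 14 cherry, 8 coconut, 24 blueberry, 3 grape, 2 vanilla, 9 lime — 13 + 15 + 14 + 14 + 8 + 24 + 3 + 2 + 9 = 102 jellybeans.
One more jellybean must push some flavor to its target, so 102 + 1 = 103.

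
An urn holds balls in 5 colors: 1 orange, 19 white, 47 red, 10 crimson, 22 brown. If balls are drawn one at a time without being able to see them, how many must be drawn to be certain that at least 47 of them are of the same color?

99

Treat the 5 colors as pigeonholes.
In the worst case we take at most 46 of each color, but all 1 orange, all 19 white, all 10 crimson, and all 22 brown (fewer than 46), giving 1 + 19 + 46 + 10 + 22 = 98.
One more ball then forces some color to 47, so 98 + 1 = 99.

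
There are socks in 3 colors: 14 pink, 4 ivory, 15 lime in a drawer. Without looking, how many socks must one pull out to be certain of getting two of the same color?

The worst case takes 1 sock of each color without reaching 2 of any: 3 × 1 = 3.
The next sock must bring some color to 2, so 3 + 1 = 4.

4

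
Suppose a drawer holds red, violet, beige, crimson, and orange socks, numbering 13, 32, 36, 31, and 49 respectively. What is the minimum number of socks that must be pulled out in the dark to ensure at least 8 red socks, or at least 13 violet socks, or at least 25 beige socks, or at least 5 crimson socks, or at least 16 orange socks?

The worst case stops just short of every target: 7 red, 12 violet, 24 beige, 4 crimson, 15 orange — 7 + 12 + 24 + 4 + 15 = 62 socks.
One more sock must push some color to its target, so 62 + 1 = 63.

63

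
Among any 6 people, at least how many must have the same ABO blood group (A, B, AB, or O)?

The 6 people fall into 4 ABO blood groups.
If each of the 4 ABO blood groups held at most 1, the total would be at most 4 × 1 = 4 < 6, a contradiction.
So at least one holds ⌈6/4⌉ = 2.

2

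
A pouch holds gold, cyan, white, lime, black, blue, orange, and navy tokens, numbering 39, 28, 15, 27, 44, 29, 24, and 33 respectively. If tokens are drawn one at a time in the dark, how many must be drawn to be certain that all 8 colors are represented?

225

The hardest color to obtain is white: we could draw every other token first — 239 − 15 = 224 tokens — without a single white one.
The next draw must be white, so 224 + 1 = 225.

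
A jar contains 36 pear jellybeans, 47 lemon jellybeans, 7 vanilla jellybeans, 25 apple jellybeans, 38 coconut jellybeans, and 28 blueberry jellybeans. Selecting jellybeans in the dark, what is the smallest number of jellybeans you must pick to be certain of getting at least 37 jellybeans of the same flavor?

169

In the worst case we take at most 36 of each flavor, but all 7 vanilla, all 25 apple, and all 28 blueberry (fewer than 36), giving 36 + 36 + 7 + 25 + 36 + 28 = 168.
One more jellybean then forces some flavor to 37, so 168 + 1 = 169.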